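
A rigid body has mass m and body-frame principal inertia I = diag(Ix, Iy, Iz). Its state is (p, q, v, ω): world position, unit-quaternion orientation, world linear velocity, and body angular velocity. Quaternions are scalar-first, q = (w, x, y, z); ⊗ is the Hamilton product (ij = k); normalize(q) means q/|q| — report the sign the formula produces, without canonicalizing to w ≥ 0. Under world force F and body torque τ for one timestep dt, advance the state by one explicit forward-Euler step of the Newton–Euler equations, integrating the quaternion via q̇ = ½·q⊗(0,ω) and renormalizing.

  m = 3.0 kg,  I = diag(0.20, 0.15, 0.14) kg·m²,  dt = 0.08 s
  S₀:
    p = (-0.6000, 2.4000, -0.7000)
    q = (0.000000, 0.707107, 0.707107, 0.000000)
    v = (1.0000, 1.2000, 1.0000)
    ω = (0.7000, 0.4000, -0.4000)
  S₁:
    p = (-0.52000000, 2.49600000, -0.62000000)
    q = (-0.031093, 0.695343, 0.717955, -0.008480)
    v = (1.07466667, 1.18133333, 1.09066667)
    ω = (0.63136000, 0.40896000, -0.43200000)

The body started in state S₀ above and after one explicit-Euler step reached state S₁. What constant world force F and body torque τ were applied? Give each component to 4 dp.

F = (2.8000, -0.7000, 3.4000)
τ = (-0.1700, 0.0000, -0.0700)

ω₁ − ω₀ = (-0.06864000, 0.00896000, -0.03200000)
I·α + gyro = (-0.1700, 0.0000, -0.0700)
Δv = v₁−v₀ = (0.07466667, -0.01866667, 0.09066667)
m·(v₁−v₀)/dt = (2.8000, -0.7000, 3.4000)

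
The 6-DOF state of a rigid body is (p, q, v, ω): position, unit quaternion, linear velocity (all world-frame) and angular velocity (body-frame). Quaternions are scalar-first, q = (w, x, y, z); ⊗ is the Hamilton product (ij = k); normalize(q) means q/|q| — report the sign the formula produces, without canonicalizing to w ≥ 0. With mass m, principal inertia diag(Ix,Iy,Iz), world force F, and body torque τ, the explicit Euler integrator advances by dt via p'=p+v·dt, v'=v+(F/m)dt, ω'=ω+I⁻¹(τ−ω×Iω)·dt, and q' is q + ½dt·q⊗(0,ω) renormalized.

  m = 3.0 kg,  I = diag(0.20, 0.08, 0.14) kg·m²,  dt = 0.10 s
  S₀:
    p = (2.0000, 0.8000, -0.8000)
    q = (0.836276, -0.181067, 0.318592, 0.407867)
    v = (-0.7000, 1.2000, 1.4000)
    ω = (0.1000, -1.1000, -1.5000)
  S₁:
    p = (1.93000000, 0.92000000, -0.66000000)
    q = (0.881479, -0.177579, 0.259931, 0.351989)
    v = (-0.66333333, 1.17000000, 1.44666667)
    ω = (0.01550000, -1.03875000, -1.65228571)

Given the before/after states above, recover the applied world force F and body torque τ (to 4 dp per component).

F = (1.1000, -0.9000, 1.4000)
τ = (-0.0700, 0.0400, -0.2000)

ω₁ − ω₀ = (-0.08450000, 0.06125000, -0.15228571)
ω₀×(Iω₀) = (0.0990, -0.0090, 0.0132)
I·α + gyro = (-0.0700, 0.0400, -0.2000)
Δv = v₁−v₀ = (0.03666667, -0.03000000, 0.04666667)
F = m·Δv/dt = (1.1000, -0.9000, 1.4000)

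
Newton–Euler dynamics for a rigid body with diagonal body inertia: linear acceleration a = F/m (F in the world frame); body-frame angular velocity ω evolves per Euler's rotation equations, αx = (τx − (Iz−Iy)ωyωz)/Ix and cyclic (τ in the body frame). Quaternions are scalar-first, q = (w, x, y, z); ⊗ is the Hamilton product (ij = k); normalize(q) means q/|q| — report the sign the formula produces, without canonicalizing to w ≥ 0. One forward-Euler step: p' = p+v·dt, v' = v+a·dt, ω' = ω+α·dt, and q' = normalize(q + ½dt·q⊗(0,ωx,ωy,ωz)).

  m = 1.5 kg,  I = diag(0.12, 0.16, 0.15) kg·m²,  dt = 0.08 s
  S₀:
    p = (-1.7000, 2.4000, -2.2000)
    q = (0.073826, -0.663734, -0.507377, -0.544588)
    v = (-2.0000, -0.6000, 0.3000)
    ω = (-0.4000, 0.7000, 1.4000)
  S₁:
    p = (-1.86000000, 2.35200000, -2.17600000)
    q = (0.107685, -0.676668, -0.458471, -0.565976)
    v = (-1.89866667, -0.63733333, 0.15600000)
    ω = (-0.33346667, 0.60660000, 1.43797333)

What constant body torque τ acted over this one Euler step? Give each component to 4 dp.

rate change Δω = (0.06653333, -0.09340000, 0.03797333)
I·α + gyro = (0.0900, -0.1700, 0.0600)

τ = (0.0900, -0.1700, 0.0600)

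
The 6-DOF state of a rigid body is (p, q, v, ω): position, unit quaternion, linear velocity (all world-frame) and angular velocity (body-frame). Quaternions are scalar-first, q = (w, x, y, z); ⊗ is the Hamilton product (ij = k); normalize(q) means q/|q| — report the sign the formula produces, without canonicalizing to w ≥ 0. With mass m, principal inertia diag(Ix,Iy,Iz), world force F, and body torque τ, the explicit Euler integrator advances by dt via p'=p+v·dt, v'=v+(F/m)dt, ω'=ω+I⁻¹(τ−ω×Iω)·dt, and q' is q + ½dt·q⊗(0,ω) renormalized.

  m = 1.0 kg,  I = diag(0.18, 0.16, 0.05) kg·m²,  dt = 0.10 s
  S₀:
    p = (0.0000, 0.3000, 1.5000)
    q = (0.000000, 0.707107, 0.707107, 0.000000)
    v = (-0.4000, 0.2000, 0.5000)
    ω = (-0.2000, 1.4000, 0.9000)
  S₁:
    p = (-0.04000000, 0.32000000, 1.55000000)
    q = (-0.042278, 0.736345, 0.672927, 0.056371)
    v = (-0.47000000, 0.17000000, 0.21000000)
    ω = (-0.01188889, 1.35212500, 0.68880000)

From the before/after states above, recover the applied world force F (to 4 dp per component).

F = (-0.7000, -0.3000, -2.9000)

velocity change Δv = (-0.07000000, -0.03000000, -0.29000000)
F = m·Δv/dt = (-0.7000, -0.3000, -2.9000)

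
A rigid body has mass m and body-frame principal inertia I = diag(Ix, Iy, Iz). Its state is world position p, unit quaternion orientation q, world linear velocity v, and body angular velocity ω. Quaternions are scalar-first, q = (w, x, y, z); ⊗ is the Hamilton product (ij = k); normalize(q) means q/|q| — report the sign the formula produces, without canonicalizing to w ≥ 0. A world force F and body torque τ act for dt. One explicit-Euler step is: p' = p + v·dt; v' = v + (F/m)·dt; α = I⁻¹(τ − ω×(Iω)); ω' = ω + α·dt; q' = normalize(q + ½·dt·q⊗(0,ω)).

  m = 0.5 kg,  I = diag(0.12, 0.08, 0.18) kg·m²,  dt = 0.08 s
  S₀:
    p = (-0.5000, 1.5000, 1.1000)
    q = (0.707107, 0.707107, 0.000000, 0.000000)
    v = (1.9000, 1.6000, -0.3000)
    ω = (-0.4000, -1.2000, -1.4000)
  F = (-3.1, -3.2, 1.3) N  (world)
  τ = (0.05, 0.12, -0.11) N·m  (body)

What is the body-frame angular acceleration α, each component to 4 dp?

gyro term ω×Iω = (0.1680, -0.0336, -0.0192)
(τ − ω×Iω)/I = (-0.9833, 1.9200, -0.5044)

α = (-0.9833, 1.9200, -0.5044)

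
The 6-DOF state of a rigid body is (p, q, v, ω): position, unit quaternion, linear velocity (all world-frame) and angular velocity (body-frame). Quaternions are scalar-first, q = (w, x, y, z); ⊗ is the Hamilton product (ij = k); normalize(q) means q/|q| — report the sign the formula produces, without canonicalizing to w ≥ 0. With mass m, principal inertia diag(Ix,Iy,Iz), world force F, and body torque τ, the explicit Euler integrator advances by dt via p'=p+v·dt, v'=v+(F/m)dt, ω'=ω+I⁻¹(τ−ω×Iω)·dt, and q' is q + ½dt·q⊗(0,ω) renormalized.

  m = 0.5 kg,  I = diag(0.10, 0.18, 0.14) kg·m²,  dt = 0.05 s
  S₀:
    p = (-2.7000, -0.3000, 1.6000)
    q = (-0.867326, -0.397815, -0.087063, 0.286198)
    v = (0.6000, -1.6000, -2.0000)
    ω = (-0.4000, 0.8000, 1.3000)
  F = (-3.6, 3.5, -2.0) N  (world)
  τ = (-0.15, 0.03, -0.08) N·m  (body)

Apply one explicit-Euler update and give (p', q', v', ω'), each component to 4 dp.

p' = (-2.6700, -0.3800, 1.5000)
q' = (-0.8782, -0.3974, -0.0943, 0.2490)
v' = (0.2400, -1.2500, -2.2000)
ω' = (-0.4542, 0.8026, 1.2806)

a = (-7.2000, 7.0000, -4.0000)
new position p' = (-2.6700, -0.3800, 1.5000)
v' = v + a·dt = (0.2400, -1.2500, -2.2000)
ω×(Iω) gyroscopic = (-0.0416, 0.0208, -0.0256)
angular accel α = (-1.0840, 0.0511, -0.3886)
ω + α·dt = (-0.4542, 0.8026, 1.2806)
q⊗(0,ω) = (-0.4615330, 0.0047901, -0.2911805, -1.4806010)
updated quaternion q' = (-0.8782, -0.3974, -0.0943, 0.2490)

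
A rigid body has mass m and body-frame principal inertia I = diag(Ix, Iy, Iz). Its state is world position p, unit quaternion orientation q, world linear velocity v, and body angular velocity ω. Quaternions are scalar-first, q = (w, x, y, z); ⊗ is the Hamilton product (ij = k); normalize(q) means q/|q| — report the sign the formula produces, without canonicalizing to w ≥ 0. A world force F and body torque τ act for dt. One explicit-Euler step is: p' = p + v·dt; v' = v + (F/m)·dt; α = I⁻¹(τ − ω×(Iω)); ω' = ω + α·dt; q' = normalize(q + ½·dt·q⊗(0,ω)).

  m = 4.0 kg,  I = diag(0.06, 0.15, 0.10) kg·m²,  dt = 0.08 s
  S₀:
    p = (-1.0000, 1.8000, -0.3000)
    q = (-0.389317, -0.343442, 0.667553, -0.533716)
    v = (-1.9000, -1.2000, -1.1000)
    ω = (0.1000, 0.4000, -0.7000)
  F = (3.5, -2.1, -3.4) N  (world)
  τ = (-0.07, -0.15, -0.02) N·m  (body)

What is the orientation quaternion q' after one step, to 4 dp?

q' = (-0.4133, -0.3550, 0.6492, -0.5307)

2q̇ = q⊗(0,ω) = (-0.6062782, -0.2927324, -0.4495078, 0.0683898)
q' = normalize(q + ½dt·q⊗(0,ω)) = (-0.4133, -0.3550, 0.6492, -0.5307)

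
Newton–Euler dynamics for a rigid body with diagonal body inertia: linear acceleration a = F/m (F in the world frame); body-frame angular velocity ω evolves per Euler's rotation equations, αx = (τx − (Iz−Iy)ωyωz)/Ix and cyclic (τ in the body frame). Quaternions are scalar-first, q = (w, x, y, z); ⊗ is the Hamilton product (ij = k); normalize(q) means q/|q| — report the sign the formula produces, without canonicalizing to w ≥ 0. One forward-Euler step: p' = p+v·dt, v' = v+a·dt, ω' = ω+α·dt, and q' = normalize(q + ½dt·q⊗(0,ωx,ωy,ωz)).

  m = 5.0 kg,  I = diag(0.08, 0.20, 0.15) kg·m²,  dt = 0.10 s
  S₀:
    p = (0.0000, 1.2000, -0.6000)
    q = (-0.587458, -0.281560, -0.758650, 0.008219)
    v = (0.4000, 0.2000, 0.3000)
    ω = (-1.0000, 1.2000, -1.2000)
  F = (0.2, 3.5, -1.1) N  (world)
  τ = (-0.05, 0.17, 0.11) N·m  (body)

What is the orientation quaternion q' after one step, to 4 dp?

2q̇ = q⊗(0,ω) = (0.6386828, 1.4879752, -1.0510406, -0.3915724)
q' = normalize(q + ½dt·q⊗(0,ω)) = (-0.5528, -0.2062, -0.8073, -0.0113)

q' = (-0.5528, -0.2062, -0.8073, -0.0113)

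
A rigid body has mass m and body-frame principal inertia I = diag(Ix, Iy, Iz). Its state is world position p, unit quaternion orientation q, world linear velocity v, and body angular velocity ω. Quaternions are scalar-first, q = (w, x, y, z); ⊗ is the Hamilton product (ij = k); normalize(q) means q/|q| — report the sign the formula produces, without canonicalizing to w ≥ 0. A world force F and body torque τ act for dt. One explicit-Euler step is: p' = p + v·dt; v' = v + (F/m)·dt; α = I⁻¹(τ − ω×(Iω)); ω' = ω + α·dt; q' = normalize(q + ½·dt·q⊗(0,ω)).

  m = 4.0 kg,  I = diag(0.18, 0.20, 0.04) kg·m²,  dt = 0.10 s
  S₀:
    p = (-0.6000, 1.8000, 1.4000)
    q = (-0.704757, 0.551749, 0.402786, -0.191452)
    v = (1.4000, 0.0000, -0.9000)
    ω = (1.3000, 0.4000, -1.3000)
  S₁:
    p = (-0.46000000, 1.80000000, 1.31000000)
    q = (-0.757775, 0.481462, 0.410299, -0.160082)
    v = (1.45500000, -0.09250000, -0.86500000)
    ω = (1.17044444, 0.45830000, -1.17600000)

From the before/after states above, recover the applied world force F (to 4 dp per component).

velocity change Δv = (0.05500000, -0.09250000, 0.03500000)
F = m·Δv/dt = (2.2000, -3.7000, 1.4000)

F = (2.2000, -3.7000, 1.4000)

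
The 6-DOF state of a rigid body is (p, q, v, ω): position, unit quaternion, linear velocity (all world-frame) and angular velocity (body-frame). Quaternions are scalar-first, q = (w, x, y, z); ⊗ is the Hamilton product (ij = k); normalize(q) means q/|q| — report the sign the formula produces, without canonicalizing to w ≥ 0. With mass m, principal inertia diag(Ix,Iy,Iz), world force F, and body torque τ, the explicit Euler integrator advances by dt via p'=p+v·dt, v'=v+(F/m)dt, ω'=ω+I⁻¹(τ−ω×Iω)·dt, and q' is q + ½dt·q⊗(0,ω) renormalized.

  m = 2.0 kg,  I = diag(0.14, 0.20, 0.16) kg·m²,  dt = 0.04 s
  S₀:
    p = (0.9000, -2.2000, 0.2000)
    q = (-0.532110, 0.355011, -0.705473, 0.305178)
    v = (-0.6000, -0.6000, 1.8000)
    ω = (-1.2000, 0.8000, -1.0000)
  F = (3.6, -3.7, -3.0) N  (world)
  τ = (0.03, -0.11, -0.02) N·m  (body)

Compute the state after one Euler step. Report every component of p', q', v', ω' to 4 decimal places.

α = I⁻¹(τ − ω×Iω) = (-0.0143, -0.4300, 0.2350)
ω' = ω + α·dt = (-1.2006, 0.7828, -0.9906)
2q̇ = q⊗(0,ω) = (1.2955696, 1.0998626, -0.4368906, -0.0304488)
q + ½dt·q⊗(0,ω), renormalized = (-0.5059, 0.3768, -0.7138, 0.3044)
linear accel F/m = (1.8000, -1.8500, -1.5000)
new position p' = (0.8760, -2.2240, 0.2720)
new velocity v' = (-0.5280, -0.6740, 1.7400)

p' = (0.8760, -2.2240, 0.2720)
q' = (-0.5059, 0.3768, -0.7138, 0.3044)
v' = (-0.5280, -0.6740, 1.7400)
ω' = (-1.2006, 0.7828, -0.9906)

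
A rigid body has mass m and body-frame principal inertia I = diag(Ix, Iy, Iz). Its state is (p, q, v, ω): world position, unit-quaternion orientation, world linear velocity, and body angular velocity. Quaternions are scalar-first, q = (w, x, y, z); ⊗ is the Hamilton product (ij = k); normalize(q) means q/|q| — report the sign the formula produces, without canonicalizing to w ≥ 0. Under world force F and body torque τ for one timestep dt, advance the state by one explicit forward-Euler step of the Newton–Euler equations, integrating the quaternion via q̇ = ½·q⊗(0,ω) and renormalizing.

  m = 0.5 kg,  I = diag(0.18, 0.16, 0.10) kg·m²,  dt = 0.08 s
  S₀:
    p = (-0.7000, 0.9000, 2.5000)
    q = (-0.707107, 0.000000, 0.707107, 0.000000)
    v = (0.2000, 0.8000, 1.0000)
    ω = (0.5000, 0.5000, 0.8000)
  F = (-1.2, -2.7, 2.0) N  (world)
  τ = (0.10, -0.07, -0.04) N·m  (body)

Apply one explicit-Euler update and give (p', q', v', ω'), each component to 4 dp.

linear accel F/m = (-2.4000, -5.4000, 4.0000)
p' = p + v·dt = (-0.6840, 0.9640, 2.5800)
new velocity v' = (0.0080, 0.3680, 1.3200)
(τ − ω×Iω)/I = (0.6889, -0.6375, -0.3500)
ω' = ω + α·dt = (0.5551, 0.4490, 0.7720)
2q̇ = q⊗(0,ω) = (-0.3535535, 0.2121321, -0.3535535, -0.9192391)
q + ½dt·q⊗(0,ω), renormalized = (-0.7206, 0.0085, 0.6923, -0.0367)

p' = (-0.6840, 0.9640, 2.5800)
q' = (-0.7206, 0.0085, 0.6923, -0.0367)
v' = (0.0080, 0.3680, 1.3200)
ω' = (0.5551, 0.4490, 0.7720)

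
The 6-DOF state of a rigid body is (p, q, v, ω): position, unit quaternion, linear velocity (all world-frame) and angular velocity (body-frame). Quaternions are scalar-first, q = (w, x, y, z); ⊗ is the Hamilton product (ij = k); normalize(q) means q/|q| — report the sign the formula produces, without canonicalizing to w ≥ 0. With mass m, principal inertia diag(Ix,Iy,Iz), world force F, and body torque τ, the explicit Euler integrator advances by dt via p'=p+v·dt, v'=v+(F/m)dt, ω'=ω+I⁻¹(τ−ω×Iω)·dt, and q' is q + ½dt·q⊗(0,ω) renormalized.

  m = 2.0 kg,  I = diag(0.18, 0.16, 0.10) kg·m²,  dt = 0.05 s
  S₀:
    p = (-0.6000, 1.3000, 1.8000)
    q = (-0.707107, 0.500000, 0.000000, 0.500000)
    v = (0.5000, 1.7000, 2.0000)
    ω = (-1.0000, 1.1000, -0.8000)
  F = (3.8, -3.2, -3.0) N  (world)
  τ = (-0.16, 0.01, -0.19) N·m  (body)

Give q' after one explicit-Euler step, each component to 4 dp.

Hamilton product q⊗(0,ω) = (0.9000000, 0.1571070, -0.8778177, 1.1156856)
updated quaternion q' = (-0.6840, 0.5035, -0.0219, 0.5274)

q' = (-0.6840, 0.5035, -0.0219, 0.5274)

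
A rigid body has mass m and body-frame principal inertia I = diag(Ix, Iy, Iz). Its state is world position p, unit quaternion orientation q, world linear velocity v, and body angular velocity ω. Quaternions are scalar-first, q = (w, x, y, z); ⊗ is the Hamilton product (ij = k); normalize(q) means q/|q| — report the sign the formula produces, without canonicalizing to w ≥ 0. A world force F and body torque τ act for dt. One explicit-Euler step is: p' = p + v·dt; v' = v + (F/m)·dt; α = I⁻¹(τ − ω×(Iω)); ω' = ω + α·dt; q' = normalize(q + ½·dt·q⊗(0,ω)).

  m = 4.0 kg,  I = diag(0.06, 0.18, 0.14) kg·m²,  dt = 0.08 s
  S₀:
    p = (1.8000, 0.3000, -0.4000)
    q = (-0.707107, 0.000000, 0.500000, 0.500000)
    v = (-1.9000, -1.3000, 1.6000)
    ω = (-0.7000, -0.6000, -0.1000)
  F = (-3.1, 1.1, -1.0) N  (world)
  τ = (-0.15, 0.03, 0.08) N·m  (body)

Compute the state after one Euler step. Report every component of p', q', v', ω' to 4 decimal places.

p' = (1.6480, 0.1960, -0.2720)
q' = (-0.6926, 0.0298, 0.5026, 0.5165)
v' = (-1.9620, -1.2780, 1.5800)
ω' = (-0.8968, -0.5842, -0.0831)

a = F/m = (-0.7750, 0.2750, -0.2500)
p' = p + v·dt = (1.6480, 0.1960, -0.2720)
v + (F/m)dt = (-1.9620, -1.2780, 1.5800)
α = I⁻¹(τ − ω×Iω) = (-2.4600, 0.1978, 0.2114)
new body rate ω' = (-0.8968, -0.5842, -0.0831)
2q̇ = q⊗(0,ω) = (0.3500000, 0.7449749, 0.0742642, 0.4207107)
updated quaternion q' = (-0.6926, 0.0298, 0.5026, 0.5165)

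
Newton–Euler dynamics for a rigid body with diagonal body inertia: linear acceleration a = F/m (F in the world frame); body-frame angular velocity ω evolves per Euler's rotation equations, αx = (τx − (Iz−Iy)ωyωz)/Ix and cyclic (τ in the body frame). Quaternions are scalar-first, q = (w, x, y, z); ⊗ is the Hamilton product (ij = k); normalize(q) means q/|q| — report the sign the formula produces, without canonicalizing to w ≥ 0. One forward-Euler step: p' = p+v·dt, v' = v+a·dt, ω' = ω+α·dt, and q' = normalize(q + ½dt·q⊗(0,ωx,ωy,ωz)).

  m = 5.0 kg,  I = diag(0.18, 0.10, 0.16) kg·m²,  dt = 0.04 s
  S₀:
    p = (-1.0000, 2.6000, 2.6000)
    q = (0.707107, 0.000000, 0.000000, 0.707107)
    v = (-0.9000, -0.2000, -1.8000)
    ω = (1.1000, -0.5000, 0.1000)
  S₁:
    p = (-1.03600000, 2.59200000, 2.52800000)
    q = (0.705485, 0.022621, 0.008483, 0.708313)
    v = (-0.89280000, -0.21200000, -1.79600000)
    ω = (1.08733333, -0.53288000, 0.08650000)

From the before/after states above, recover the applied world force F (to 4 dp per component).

F = (0.9000, -1.5000, 0.5000)

velocity change Δv = (0.00720000, -0.01200000, 0.00400000)
applied force F = (0.9000, -1.5000, 0.5000)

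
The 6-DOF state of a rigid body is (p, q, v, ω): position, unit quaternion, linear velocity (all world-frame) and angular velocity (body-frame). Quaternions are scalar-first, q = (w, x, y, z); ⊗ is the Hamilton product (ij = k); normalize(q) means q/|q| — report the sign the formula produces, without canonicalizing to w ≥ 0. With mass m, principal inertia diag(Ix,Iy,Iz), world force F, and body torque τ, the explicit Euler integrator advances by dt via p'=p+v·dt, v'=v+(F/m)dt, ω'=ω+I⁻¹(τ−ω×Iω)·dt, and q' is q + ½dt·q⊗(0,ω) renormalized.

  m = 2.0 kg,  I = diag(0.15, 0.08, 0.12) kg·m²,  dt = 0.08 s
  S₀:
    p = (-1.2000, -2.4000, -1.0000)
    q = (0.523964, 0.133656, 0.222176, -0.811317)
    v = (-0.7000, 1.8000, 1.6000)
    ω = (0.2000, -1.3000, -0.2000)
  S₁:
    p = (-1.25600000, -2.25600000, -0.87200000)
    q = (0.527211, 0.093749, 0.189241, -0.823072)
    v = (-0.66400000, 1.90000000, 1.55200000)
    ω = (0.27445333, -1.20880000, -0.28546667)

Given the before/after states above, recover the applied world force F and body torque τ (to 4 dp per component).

F = (0.9000, 2.5000, -1.2000)
τ = (0.1500, 0.0900, -0.1100)

Δv = v₁−v₀ = (0.03600000, 0.10000000, -0.04800000)
F = m·Δv/dt = (0.9000, 2.5000, -1.2000)
Δω = ω₁−ω₀ = (0.07445333, 0.09120000, -0.08546667)
τ = I·(Δω/dt) + ω₀×(Iω₀) = (0.1500, 0.0900, -0.1100)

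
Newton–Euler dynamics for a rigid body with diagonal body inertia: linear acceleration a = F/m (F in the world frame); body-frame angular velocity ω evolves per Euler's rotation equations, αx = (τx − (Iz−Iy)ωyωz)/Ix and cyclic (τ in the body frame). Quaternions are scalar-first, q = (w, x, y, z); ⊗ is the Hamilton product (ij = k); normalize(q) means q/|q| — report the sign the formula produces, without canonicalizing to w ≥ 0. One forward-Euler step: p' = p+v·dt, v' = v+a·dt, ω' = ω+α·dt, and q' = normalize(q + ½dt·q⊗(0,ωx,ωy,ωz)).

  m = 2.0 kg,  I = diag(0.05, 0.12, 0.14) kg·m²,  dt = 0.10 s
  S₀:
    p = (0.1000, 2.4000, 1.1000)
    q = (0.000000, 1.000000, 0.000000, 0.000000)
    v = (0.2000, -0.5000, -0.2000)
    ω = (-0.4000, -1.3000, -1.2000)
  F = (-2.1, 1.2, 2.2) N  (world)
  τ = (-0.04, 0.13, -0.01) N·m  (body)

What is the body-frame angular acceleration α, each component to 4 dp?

α = (-1.4240, 1.4433, -0.3314)

precession coupling ω×(Iω) = (0.0312, -0.0432, 0.0364)
angular accel α = (-1.4240, 1.4433, -0.3314)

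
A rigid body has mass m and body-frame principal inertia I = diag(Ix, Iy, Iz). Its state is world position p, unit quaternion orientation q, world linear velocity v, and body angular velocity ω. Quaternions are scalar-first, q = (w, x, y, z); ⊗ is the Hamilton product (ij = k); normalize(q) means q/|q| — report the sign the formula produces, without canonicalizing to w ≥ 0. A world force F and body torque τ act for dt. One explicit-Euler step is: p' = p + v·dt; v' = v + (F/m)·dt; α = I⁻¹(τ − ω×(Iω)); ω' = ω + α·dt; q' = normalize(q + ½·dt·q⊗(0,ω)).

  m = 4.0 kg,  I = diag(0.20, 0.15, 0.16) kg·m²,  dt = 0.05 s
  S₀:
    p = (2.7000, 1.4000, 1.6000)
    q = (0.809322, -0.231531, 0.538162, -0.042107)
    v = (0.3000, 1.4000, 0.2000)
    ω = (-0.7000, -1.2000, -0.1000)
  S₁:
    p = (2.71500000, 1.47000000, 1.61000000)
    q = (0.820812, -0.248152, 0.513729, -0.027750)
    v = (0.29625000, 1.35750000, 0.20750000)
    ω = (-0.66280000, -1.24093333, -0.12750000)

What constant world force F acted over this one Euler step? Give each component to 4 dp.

v₁ − v₀ = (-0.00375000, -0.04250000, 0.00750000)
applied force F = (-0.3000, -3.4000, 0.6000)

F = (-0.3000, -3.4000, 0.6000)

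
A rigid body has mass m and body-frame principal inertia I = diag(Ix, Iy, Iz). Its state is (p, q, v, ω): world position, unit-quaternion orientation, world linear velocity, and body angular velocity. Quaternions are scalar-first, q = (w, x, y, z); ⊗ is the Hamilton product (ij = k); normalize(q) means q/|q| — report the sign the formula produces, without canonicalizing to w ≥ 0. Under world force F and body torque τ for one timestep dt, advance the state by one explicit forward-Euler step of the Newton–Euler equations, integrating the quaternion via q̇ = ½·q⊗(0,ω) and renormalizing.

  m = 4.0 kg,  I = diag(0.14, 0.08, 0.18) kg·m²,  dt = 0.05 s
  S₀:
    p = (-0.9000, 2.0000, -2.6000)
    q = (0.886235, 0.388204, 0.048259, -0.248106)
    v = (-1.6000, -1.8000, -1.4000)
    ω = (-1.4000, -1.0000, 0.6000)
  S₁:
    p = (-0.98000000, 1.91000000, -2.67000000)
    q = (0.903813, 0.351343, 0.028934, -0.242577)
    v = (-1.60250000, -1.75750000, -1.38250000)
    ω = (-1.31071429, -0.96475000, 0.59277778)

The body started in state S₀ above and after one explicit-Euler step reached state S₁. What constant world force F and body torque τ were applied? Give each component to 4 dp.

F = (-0.2000, 3.4000, 1.4000)
τ = (0.1900, 0.0900, -0.1100)

v₁ − v₀ = (-0.00250000, 0.04250000, 0.01750000)
F = m·Δv/dt = (-0.2000, 3.4000, 1.4000)
Δω = ω₁−ω₀ = (0.08928571, 0.03525000, -0.00722222)
I·α + gyro = (0.1900, 0.0900, -0.1100)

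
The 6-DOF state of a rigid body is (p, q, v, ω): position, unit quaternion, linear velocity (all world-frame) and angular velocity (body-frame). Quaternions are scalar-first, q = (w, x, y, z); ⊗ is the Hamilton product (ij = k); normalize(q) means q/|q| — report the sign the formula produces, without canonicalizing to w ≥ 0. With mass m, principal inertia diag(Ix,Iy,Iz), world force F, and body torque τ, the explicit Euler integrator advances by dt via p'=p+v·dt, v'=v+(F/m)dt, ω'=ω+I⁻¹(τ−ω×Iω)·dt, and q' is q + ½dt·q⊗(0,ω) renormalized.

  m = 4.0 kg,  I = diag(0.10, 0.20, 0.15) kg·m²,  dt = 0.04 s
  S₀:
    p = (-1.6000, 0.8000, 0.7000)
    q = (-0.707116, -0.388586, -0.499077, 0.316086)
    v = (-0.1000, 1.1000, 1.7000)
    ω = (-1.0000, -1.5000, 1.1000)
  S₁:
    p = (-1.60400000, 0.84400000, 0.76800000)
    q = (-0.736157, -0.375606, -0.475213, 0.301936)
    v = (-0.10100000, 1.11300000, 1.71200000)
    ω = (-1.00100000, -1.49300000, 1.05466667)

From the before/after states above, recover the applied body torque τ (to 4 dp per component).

τ = (0.0800, 0.0900, -0.0200)

ω₁ − ω₀ = (-0.00100000, 0.00700000, -0.04533333)
ω₀×(Iω₀) = (0.0825, 0.0550, 0.1500)
I·α + gyro = (0.0800, 0.0900, -0.0200)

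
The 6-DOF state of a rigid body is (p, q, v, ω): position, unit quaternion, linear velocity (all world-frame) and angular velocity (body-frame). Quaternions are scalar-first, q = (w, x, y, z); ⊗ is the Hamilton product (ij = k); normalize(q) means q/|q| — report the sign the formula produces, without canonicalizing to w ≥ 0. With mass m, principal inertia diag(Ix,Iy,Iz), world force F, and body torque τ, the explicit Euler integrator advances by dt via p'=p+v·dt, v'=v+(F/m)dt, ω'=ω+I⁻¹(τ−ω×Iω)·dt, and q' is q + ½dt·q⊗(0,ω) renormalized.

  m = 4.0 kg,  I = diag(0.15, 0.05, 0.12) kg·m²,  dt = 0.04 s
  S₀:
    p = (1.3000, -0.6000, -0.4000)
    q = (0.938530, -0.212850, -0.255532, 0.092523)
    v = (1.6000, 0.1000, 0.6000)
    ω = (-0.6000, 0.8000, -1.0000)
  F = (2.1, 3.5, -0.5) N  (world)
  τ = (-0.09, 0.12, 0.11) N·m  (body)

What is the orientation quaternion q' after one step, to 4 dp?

q⊗(0,ω) = (0.1692386, -0.3816044, 0.4824602, -1.2621292)
q' = normalize(q + ½dt·q⊗(0,ω)) = (0.9415, -0.2204, -0.2458, 0.0673)

q' = (0.9415, -0.2204, -0.2458, 0.0673)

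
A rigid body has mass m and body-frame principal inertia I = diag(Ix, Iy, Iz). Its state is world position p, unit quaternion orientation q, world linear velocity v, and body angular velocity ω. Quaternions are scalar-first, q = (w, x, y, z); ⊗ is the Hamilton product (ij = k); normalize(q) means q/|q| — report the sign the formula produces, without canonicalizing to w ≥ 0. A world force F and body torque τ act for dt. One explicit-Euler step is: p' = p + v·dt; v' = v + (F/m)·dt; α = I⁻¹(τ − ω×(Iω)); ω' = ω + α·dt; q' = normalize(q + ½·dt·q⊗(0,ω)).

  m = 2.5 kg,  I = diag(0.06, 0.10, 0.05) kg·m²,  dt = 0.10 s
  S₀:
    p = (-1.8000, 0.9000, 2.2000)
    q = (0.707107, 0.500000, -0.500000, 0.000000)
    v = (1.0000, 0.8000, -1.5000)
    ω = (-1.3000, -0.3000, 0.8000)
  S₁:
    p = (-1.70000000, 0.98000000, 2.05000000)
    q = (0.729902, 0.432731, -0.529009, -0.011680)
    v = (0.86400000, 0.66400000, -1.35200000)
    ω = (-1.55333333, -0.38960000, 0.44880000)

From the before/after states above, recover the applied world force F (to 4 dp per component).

velocity change Δv = (-0.13600000, -0.13600000, 0.14800000)
F = m·Δv/dt = (-3.4000, -3.4000, 3.7000)

F = (-3.4000, -3.4000, 3.7000)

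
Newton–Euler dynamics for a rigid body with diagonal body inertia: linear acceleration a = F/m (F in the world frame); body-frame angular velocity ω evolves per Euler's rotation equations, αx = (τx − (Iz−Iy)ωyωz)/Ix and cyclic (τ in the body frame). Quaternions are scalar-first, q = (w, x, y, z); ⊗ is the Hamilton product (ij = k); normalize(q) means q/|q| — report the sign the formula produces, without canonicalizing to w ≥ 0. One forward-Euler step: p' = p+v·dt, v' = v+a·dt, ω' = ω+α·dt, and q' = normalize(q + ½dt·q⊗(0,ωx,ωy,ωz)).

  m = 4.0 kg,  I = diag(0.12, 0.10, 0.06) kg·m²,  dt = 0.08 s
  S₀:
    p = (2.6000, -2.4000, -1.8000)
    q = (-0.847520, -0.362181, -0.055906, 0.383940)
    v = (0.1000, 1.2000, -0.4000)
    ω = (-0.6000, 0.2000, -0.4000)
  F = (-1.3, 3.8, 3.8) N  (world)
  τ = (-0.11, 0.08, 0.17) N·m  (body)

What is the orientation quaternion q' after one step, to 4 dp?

q' = (-0.8492, -0.3439, -0.0777, 0.3931)

Hamilton product q⊗(0,ω) = (-0.0525514, 0.4540864, -0.5447404, 0.2330282)
q' = normalize(q + ½dt·q⊗(0,ω)) = (-0.8492, -0.3439, -0.0777, 0.3931)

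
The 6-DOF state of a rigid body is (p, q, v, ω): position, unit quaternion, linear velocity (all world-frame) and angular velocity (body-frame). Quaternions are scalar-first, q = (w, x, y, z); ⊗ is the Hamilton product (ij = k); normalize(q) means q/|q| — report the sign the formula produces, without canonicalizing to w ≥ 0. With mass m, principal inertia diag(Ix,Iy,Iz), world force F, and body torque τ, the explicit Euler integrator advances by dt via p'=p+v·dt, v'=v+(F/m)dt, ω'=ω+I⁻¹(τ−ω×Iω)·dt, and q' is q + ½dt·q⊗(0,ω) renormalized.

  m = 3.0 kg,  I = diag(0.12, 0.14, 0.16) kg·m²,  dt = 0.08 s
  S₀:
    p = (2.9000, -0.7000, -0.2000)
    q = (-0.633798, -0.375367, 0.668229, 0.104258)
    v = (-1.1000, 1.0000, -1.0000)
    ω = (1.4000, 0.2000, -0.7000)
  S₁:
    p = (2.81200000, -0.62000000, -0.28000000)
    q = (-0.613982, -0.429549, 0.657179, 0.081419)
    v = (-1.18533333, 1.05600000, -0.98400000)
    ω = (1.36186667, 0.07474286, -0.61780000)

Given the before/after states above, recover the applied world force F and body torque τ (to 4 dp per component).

Δω = ω₁−ω₀ = (-0.03813333, -0.12525714, 0.08220000)
τ = I·(Δω/dt) + ω₀×(Iω₀) = (-0.0600, -0.1800, 0.1700)
Δv = v₁−v₀ = (-0.08533333, 0.05600000, 0.01600000)
F = m·Δv/dt = (-3.2000, 2.1000, 0.6000)

F = (-3.2000, 2.1000, 0.6000)
τ = (-0.0600, -0.1800, 0.1700)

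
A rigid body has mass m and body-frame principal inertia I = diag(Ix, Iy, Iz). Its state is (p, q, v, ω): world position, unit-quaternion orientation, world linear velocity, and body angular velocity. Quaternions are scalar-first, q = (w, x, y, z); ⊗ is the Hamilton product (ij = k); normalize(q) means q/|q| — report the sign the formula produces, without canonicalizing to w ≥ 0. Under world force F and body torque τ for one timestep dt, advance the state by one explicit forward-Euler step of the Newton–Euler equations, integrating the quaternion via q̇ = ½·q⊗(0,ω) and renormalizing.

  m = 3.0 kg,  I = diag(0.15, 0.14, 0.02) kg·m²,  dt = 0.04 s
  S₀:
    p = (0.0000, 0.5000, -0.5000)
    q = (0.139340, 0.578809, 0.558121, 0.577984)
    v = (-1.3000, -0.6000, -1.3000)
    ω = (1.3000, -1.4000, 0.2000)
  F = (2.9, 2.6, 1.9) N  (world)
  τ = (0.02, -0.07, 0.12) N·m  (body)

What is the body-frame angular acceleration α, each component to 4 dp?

gyro term ω×Iω = (0.0336, 0.0338, 0.0182)
angular accel α = (-0.0907, -0.7414, 5.0900)

α = (-0.0907, -0.7414, 5.0900)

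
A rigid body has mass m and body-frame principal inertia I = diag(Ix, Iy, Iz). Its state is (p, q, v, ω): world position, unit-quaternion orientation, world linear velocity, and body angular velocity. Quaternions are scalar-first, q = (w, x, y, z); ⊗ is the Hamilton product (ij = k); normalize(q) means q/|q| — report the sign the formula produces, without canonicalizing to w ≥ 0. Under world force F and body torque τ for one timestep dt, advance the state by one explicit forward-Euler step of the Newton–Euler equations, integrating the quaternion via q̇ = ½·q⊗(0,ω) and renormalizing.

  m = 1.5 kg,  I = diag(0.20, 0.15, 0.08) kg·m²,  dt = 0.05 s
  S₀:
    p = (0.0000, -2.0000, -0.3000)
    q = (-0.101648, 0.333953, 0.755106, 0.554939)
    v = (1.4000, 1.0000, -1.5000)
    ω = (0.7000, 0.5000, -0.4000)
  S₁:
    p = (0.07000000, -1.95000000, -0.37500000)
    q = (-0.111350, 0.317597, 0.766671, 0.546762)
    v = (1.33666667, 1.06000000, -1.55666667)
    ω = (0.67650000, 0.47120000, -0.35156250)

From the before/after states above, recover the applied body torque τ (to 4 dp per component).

ω₁ − ω₀ = (-0.02350000, -0.02880000, 0.04843750)
τ = I·(Δω/dt) + ω₀×(Iω₀) = (-0.0800, -0.1200, 0.0600)

τ = (-0.0800, -0.1200, 0.0600)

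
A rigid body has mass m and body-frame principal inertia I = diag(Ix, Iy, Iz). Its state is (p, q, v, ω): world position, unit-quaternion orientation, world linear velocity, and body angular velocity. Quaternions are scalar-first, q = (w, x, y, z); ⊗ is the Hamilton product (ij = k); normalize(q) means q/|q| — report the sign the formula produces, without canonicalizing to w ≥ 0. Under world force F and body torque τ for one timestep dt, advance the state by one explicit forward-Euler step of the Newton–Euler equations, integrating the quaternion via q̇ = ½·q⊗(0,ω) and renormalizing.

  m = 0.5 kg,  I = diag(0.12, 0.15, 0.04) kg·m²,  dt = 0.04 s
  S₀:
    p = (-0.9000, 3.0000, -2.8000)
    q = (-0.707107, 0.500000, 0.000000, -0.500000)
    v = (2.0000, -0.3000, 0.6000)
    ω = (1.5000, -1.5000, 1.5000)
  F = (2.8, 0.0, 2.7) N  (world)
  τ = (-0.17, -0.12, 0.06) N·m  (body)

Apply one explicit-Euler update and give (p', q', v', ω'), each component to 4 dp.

p' = (-0.8200, 2.9880, -2.7760)
q' = (-0.7062, 0.4632, -0.0088, -0.5355)
v' = (2.2240, -0.3000, 0.8160)
ω' = (1.3608, -1.5800, 1.6275)

new position p' = (-0.8200, 2.9880, -2.7760)
v + (F/m)dt = (2.2240, -0.3000, 0.8160)
gyro term ω×Iω = (0.2475, 0.1800, -0.0675)
angular accel α = (-3.4792, -2.0000, 3.1875)
ω + α·dt = (1.3608, -1.5800, 1.6275)
2q̇ = q⊗(0,ω) = (0.0000000, -1.8106605, -0.4393395, -1.8106605)
q + ½dt·q⊗(0,ω), renormalized = (-0.7062, 0.4632, -0.0088, -0.5355)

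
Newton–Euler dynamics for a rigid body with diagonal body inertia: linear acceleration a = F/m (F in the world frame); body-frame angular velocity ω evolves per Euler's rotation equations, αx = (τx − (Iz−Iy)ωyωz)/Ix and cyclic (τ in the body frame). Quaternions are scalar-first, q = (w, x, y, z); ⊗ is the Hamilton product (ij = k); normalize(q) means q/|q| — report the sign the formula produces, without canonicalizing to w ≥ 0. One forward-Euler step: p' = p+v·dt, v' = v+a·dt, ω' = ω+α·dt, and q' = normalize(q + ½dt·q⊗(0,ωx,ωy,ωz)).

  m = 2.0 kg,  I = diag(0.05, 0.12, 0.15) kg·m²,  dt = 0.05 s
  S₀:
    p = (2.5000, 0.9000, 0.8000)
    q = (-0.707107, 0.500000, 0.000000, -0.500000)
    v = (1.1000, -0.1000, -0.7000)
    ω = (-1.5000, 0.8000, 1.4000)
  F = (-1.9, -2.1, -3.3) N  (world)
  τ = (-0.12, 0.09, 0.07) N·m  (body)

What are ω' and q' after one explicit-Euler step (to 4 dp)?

ω' = (-1.6536, 0.7500, 1.4513)
q' = (-0.6698, 0.5357, -0.0129, -0.5140)

α = I⁻¹(τ − ω×Iω) = (-3.0720, -1.0000, 1.0267)
ω + α·dt = (-1.6536, 0.7500, 1.4513)
Hamilton product q⊗(0,ω) = (1.4500000, 1.4606605, -0.5156856, -0.5899498)
q + ½dt·q⊗(0,ω), renormalized = (-0.6698, 0.5357, -0.0129, -0.5140)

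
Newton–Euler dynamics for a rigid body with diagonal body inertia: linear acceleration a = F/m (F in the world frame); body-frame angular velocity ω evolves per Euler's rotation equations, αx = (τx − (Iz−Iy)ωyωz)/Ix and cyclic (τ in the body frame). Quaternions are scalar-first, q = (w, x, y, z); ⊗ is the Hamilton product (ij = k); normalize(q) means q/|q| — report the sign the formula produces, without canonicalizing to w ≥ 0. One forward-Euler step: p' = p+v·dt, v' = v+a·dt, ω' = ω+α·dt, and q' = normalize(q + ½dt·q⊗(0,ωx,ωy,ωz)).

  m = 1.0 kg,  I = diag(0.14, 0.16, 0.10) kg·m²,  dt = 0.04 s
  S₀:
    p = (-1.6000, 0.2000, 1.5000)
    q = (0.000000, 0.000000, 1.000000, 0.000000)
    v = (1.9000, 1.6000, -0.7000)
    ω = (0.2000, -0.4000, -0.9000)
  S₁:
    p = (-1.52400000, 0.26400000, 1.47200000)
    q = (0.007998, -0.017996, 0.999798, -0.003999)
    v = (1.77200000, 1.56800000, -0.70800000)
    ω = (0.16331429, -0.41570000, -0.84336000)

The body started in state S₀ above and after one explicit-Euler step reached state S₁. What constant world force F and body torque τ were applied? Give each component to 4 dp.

Δv = v₁−v₀ = (-0.12800000, -0.03200000, -0.00800000)
applied force F = (-3.2000, -0.8000, -0.2000)
Δω = ω₁−ω₀ = (-0.03668571, -0.01570000, 0.05664000)
applied torque τ = (-0.1500, -0.0700, 0.1400)

F = (-3.2000, -0.8000, -0.2000)
τ = (-0.1500, -0.0700, 0.1400)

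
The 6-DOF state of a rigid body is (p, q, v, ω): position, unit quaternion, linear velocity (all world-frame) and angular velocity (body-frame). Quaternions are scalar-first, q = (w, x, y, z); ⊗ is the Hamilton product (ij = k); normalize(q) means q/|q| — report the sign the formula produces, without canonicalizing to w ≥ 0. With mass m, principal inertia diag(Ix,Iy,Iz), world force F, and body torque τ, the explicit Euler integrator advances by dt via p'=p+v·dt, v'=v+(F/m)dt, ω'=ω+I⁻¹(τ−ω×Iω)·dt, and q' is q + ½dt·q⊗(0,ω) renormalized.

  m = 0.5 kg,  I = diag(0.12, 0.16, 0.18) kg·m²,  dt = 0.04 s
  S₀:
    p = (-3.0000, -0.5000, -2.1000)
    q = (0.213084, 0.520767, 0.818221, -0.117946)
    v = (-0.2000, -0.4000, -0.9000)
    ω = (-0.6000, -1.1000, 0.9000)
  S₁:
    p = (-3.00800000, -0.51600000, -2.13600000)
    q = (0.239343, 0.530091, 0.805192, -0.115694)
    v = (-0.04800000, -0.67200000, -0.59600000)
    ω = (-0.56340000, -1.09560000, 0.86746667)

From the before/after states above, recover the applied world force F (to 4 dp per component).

Δv = v₁−v₀ = (0.15200000, -0.27200000, 0.30400000)
applied force F = (1.9000, -3.4000, 3.8000)

F = (1.9000, -3.4000, 3.8000)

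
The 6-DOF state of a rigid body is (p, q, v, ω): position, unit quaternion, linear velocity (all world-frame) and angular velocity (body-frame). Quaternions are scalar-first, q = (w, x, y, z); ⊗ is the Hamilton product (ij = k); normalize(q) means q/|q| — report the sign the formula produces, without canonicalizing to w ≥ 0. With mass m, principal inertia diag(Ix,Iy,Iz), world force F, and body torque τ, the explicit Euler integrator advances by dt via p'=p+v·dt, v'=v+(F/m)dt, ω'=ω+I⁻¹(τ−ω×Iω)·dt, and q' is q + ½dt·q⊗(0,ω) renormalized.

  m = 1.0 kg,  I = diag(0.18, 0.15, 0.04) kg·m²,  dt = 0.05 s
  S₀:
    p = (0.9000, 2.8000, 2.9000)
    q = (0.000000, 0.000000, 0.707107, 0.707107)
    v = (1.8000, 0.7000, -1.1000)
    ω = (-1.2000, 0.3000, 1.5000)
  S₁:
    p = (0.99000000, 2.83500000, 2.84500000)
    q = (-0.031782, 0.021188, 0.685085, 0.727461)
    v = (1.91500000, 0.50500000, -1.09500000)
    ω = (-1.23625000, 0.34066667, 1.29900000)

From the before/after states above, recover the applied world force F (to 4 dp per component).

Δv = v₁−v₀ = (0.11500000, -0.19500000, 0.00500000)
F = m·Δv/dt = (2.3000, -3.9000, 0.1000)

F = (2.3000, -3.9000, 0.1000)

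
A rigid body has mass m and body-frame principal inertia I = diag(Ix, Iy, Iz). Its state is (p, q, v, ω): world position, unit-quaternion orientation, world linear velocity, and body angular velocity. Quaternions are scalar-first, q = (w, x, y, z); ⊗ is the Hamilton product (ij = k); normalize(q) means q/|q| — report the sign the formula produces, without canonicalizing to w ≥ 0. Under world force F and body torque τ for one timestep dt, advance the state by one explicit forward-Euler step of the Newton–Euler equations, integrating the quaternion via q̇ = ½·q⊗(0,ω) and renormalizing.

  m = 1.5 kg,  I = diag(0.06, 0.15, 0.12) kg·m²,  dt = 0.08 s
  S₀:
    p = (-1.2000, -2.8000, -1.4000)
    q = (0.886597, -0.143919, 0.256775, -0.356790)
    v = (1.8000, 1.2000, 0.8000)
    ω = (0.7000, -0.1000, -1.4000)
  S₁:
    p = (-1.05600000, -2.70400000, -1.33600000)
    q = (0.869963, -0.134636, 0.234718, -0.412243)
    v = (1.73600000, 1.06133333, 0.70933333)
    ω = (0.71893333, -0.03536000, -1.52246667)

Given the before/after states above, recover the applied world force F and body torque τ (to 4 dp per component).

Δω = ω₁−ω₀ = (0.01893333, 0.06464000, -0.12246667)
gyro term ω₀×Iω₀ = (-0.0042, 0.0588, -0.0063)
τ = I·(Δω/dt) + ω₀×(Iω₀) = (0.0100, 0.1800, -0.1900)
velocity change Δv = (-0.06400000, -0.13866667, -0.09066667)
F = m·Δv/dt = (-1.2000, -2.6000, -1.7000)

F = (-1.2000, -2.6000, -1.7000)
τ = (0.0100, 0.1800, -0.1900)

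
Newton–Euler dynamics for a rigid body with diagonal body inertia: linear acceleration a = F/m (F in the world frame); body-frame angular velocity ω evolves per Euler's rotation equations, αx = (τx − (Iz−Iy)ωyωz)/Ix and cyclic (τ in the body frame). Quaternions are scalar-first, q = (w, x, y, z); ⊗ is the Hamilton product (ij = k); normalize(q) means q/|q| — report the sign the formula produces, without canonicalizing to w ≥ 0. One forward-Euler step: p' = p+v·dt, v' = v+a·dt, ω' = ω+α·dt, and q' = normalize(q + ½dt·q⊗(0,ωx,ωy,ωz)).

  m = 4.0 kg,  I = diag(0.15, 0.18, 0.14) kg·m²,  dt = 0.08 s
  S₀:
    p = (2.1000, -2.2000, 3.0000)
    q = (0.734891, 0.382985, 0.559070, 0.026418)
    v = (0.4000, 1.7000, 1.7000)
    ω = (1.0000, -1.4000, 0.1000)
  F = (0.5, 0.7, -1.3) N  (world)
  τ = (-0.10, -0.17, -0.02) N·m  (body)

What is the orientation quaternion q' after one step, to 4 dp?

Hamilton product q⊗(0,ω) = (0.3970712, 0.8277832, -1.0407279, -1.0217599)
q' = normalize(q + ½dt·q⊗(0,ω)) = (0.7490, 0.4151, 0.5162, -0.0144)

q' = (0.7490, 0.4151, 0.5162, -0.0144)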